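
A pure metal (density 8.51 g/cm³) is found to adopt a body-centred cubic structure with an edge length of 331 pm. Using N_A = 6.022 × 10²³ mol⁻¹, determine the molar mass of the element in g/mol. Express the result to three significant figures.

92.9 g/mol

A BCC cell has Z = 2 atoms; a = 3.310 × 10^-8 cm.
M = ρ·N_A·a³/Z = 8.51 × 6.022 × 10²³ × 3.626 × 10^-23 / 2 = 92.9 g/mol.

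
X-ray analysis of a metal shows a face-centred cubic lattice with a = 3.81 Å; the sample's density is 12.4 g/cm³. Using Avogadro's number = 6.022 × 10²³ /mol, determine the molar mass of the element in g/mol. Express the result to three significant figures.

103 g/mol

An FCC cell has Z = 4 atoms; a = 3.810 × 10^-8 cm.
M = ρ·N_A·a³/Z = 12.4 × 6.022 × 10²³ × 5.531 × 10^-23 / 4 = 103 g/mol.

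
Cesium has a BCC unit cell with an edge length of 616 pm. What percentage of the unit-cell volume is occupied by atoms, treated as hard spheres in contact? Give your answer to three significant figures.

In a BCC lattice atoms touch along the body diagonal, so √3·a = 4r, so r = 0.4330a = 266.7 pm.
Packing fraction = Z·(4/3)πr³ / a³ = 2 × (4/3)π × (266.7)³ / (616)³ = 0.6802 = 68.0%.

68.0%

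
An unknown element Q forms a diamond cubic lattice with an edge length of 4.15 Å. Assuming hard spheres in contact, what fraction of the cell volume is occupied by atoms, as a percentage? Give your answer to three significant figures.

34.0%

In a diamond cubic lattice nearest neighbors lie along the body diagonal with √3·a = 8r, so r = 0.2165a = 0.8985 Å.
Packing fraction = Z·(4/3)πr³ / a³ = 8 × (4/3)π × (0.8985)³ / (4.15)³ = 0.3401 = 34.0%.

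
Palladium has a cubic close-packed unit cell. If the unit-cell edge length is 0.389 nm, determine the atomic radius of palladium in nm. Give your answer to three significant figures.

In an FCC lattice, atoms touch along the face diagonal, so √2·a = 4r.
r = √2·a/4 = 1.4142 × 0.389 / 4 = 0.138 nm.

0.138 nm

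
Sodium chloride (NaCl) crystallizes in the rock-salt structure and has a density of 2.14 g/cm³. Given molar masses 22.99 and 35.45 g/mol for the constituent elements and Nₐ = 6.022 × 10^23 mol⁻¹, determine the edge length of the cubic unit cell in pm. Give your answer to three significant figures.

566 pm

M(NaCl) = 58.44 g/mol; Z = 4 formula units per cell.
a³ = Z·M/(N_A·ρ) = 4 × 58.44 / (6.022 × 10²³ × 2.14) = 1.814 × 10^-22 cm³, so a = 5.661 × 10^-8 cm = 566 pm.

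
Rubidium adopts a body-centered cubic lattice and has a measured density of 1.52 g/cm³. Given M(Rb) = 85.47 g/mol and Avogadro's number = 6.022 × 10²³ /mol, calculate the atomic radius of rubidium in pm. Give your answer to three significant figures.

248 pm

For a BCC cell (Z = 2), a³ = Z·M/(N_A·ρ) = 2 × 85.47 / (6.022 × 10²³ × 1.520) = 1.867 × 10^-22 cm³, so a = 5.716 × 10^-8 cm = 571.6 pm.
Atoms touch along the body diagonal, so √3·a = 4r, so r = 0.4330 × a = 248 pm.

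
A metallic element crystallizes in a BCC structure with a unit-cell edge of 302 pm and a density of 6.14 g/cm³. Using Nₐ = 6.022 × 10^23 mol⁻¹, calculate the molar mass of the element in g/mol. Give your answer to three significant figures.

50.9 g/mol

A BCC cell has Z = 2 atoms; a = 3.020 × 10^-8 cm.
M = ρ·N_A·a³/Z = 6.14 × 6.022 × 10²³ × 2.754 × 10^-23 / 2 = 50.9 g/mol.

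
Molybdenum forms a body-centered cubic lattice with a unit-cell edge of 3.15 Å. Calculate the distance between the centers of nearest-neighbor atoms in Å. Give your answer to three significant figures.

In a BCC structure, atoms touch along the body diagonal, so √3·a = 4r; the nearest-neighbor distance equals 2r = 0.8660·a.
d = 0.8660 × 3.15 = 2.73 Å.

2.73 Å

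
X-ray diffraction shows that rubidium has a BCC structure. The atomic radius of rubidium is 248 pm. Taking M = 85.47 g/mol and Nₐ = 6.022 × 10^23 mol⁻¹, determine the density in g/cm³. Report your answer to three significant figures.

In a BCC lattice, atoms touch along the body diagonal, so √3·a = 4r, giving a = 572.7 pm = 5.727 × 10^-8 cm.
With Z = 2, ρ = Z·M/(N_A·a³) = 2 × 85.47 / (6.022 × 10²³ × 1.879 × 10^-22) = 1.511 g/cm³.

1.51 g/cm³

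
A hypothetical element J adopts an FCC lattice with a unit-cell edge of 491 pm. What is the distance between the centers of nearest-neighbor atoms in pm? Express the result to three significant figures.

347 pm

In an FCC structure, atoms touch along the face diagonal, so √2·a = 4r; the nearest-neighbor distance equals 2r = 0.7071·a.
d = 0.7071 × 491 = 347 pm.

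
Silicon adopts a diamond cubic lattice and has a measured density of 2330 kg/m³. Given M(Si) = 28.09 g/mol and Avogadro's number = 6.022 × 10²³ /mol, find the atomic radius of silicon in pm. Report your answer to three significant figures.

For a diamond cubic cell (Z = 8), a³ = Z·M/(N_A·ρ) = 8 × 28.09 / (6.022 × 10²³ × 2.330) = 1.602 × 10^-22 cm³, so a = 5.431 × 10^-8 cm = 543.1 pm.
Nearest neighbors lie along the body diagonal with √3·a = 8r, so r = 0.2165 × a = 118 pm.

118 pm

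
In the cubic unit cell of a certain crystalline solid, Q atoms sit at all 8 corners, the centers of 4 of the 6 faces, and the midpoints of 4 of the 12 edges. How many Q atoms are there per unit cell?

Corner atoms are shared by 8 cells (1/8 each), face atoms by 2 (1/2 each), edge atoms by 4 (1/4 each).
Net atoms = 8 × 1/8 + 4 × 1/2 + 4 × 1/4 = 1 + 2 + 1 = 4.

4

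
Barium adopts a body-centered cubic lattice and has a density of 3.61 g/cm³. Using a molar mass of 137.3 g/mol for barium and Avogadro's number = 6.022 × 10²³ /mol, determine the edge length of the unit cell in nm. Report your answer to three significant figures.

With Z = 2 atoms per BCC cell, a³ = Z·M/(N_A·ρ) = 2 × 137.3 / (6.022 × 10²³ × 3.610 g/cm³) = 1.263 × 10^-22 cm³.
a = (1.263 × 10^-22)^(1/3) = 5.017 × 10^-8 cm = 0.502 nm.

0.502 nm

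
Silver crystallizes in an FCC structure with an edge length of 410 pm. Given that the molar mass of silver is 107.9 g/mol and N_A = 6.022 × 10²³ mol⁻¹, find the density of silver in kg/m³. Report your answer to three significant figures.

10400 kg/m³

An FCC unit cell contains Z = 4 atoms.
Cell volume: a³ = (410 pm)³ = (4.100 × 10^-8 cm)³ = 6.892 × 10^-23 cm³.
ρ = Z·M/(N_A·a³) = 4 × 107.9 / (6.022 × 10²³ × 6.892 × 10^-23) = 10.40 g/cm³ = 10400 kg/m³.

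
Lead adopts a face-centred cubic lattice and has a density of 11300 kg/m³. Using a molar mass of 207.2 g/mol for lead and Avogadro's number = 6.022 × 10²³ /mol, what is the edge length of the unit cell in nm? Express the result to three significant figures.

0.496 nm

With Z = 4 atoms per FCC cell, a³ = Z·M/(N_A·ρ) = 4 × 207.2 / (6.022 × 10²³ × 11.30 g/cm³) = 1.218 × 10^-22 cm³.
a = (1.218 × 10^-22)^(1/3) = 4.957 × 10^-8 cm = 0.496 nm.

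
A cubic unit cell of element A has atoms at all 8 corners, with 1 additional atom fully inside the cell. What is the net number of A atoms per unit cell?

2

Corner atoms are shared by 8 cells (1/8 each), interior atoms are unshared.
Net atoms = 8 × 1/8 + 1 = 1 + 1 = 2.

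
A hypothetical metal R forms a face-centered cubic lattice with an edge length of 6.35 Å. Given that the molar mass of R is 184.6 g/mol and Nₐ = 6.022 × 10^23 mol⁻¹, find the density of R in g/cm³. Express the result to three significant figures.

An FCC unit cell contains Z = 4 atoms.
Cell volume: a³ = (6.35 Å)³ = (6.350 × 10^-8 cm)³ = 2.560 × 10^-22 cm³.
ρ = Z·M/(N_A·a³) = 4 × 184.6 / (6.022 × 10²³ × 2.560 × 10^-22) = 4.789 g/cm³.

4.79 g/cm³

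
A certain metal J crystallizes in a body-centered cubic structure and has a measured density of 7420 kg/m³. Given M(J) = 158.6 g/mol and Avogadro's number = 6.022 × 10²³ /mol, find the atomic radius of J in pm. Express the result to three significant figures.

179 pm

For a BCC cell (Z = 2), a³ = Z·M/(N_A·ρ) = 2 × 158.6 / (6.022 × 10²³ × 7.420) = 7.099 × 10^-23 cm³, so a = 4.141 × 10^-8 cm = 414.1 pm.
Atoms touch along the body diagonal, so √3·a = 4r, so r = 0.4330 × a = 179 pm.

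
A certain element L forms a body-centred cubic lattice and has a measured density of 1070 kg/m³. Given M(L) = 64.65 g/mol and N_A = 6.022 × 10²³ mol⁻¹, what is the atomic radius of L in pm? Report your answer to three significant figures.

254 pm

For a BCC cell (Z = 2), a³ = Z·M/(N_A·ρ) = 2 × 64.65 / (6.022 × 10²³ × 1.070) = 2.007 × 10^-22 cm³, so a = 5.855 × 10^-8 cm = 585.5 pm.
Atoms touch along the body diagonal, so √3·a = 4r, so r = 0.4330 × a = 254 pm.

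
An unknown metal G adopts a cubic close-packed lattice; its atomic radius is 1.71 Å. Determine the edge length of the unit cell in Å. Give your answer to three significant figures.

In an FCC lattice, atoms touch along the face diagonal, so √2·a = 4r.
a = 4r/√2 = 4 × 1.71 / 1.4142 = 4.84 Å.

4.84 Å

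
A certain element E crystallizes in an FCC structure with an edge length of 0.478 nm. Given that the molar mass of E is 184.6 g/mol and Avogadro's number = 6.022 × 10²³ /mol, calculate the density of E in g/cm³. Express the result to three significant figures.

An FCC unit cell contains Z = 4 atoms.
Cell volume: a³ = (0.478 nm)³ = (4.780 × 10^-8 cm)³ = 1.092 × 10^-22 cm³.
ρ = Z·M/(N_A·a³) = 4 × 184.6 / (6.022 × 10²³ × 1.092 × 10^-22) = 11.23 g/cm³.

11.2 g/cm³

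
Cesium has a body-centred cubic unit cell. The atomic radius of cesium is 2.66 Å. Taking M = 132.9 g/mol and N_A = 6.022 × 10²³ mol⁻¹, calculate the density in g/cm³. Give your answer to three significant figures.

In a BCC lattice, atoms touch along the body diagonal, so √3·a = 4r, giving a = 6.143 Å = 6.143 × 10^-8 cm.
With Z = 2, ρ = Z·M/(N_A·a³) = 2 × 132.9 / (6.022 × 10²³ × 2.318 × 10^-22) = 1.904 g/cm³.

1.90 g/cm³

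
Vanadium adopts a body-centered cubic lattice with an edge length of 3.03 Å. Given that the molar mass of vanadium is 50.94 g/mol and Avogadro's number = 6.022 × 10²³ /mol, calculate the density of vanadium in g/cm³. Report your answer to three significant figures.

6.08 g/cm³

A BCC unit cell contains Z = 2 atoms.
Cell volume: a³ = (3.03 Å)³ = (3.030 × 10^-8 cm)³ = 2.782 × 10^-23 cm³.
ρ = Z·M/(N_A·a³) = 2 × 50.94 / (6.022 × 10²³ × 2.782 × 10^-23) = 6.082 g/cm³.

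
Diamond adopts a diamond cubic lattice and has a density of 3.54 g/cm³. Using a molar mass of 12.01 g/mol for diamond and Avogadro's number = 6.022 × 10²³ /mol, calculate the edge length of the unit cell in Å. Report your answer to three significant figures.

3.56 Å

With Z = 8 atoms per diamond cubic cell, a³ = Z·M/(N_A·ρ) = 8 × 12.01 / (6.022 × 10²³ × 3.540 g/cm³) = 4.507 × 10^-23 cm³.
a = (4.507 × 10^-23)^(1/3) = 3.559 × 10^-8 cm = 3.56 Å.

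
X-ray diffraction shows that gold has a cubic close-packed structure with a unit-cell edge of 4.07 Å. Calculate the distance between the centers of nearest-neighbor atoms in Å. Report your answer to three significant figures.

2.88 Å

In an FCC structure, atoms touch along the face diagonal, so √2·a = 4r; the nearest-neighbor distance equals 2r = 0.7071·a.
d = 0.7071 × 4.07 = 2.88 Å.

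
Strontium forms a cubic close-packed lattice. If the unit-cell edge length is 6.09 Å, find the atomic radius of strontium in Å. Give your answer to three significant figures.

In an FCC lattice, atoms touch along the face diagonal, so √2·a = 4r.
r = √2·a/4 = 1.4142 × 6.09 / 4 = 2.15 Å.

2.15 Å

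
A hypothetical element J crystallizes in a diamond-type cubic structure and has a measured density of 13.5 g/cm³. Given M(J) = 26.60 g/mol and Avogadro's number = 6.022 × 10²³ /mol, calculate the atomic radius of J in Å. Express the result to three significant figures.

For a diamond cubic cell (Z = 8), a³ = Z·M/(N_A·ρ) = 8 × 26.60 / (6.022 × 10²³ × 13.50) = 2.618 × 10^-23 cm³, so a = 2.969 × 10^-8 cm = 2.969 Å.
Nearest neighbors lie along the body diagonal with √3·a = 8r, so r = 0.2165 × a = 0.643 Å.

0.643 Å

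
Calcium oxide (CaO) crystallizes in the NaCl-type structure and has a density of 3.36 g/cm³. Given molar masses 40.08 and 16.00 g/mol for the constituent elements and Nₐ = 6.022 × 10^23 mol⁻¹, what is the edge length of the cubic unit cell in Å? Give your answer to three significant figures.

4.80 Å

M(CaO) = 56.08 g/mol; Z = 4 formula units per cell.
a³ = Z·M/(N_A·ρ) = 4 × 56.08 / (6.022 × 10²³ × 3.36) = 1.109 × 10^-22 cm³, so a = 4.804 × 10^-8 cm = 4.80 Å.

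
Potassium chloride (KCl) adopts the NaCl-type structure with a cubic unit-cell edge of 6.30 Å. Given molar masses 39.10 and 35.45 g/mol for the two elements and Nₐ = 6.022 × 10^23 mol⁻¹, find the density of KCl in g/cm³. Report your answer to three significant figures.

1.98 g/cm³

The NaCl-type structure contains Z = 4 formula units per cell; M(KCl) = 39.10 + 35.45 = 74.55 g/mol.
a³ = (6.300 × 10^-8 cm)³ = 2.500 × 10^-22 cm³.
ρ = 4 × 74.55 / (6.022 × 10²³ × 2.500 × 10^-22) = 1.980 g/cm³.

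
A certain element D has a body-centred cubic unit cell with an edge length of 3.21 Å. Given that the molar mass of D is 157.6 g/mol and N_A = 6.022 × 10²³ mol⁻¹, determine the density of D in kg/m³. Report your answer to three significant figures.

15800 kg/m³

A BCC unit cell contains Z = 2 atoms.
Cell volume: a³ = (3.21 Å)³ = (3.210 × 10^-8 cm)³ = 3.308 × 10^-23 cm³.
ρ = Z·M/(N_A·a³) = 2 × 157.6 / (6.022 × 10²³ × 3.308 × 10^-23) = 15.82 g/cm³ = 15800 kg/m³.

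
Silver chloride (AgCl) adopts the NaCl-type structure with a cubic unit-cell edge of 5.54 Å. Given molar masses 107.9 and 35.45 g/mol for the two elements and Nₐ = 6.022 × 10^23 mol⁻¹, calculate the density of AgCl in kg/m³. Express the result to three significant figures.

The NaCl-type structure contains Z = 4 formula units per cell; M(AgCl) = 107.9 + 35.45 = 143.35 g/mol.
a³ = (5.540 × 10^-8 cm)³ = 1.700 × 10^-22 cm³.
ρ = 4 × 143.35 / (6.022 × 10²³ × 1.700 × 10^-22) = 5.600 g/cm³ = 5600 kg/m³.

5600 kg/m³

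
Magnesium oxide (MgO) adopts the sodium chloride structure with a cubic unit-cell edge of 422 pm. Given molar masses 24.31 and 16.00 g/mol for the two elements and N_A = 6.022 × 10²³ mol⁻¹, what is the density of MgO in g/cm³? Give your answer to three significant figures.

The sodium chloride structure contains Z = 4 formula units per cell; M(MgO) = 24.31 + 16.00 = 40.31 g/mol.
a³ = (4.220 × 10^-8 cm)³ = 7.515 × 10^-23 cm³.
ρ = 4 × 40.31 / (6.022 × 10²³ × 7.515 × 10^-23) = 3.563 g/cm³.

3.56 g/cm³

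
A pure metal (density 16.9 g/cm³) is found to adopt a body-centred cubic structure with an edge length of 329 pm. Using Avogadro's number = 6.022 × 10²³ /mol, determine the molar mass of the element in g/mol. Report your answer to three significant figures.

181 g/mol

A BCC cell has Z = 2 atoms; a = 3.290 × 10^-8 cm.
M = ρ·N_A·a³/Z = 16.9 × 6.022 × 10²³ × 3.561 × 10^-23 / 2 = 181 g/mol.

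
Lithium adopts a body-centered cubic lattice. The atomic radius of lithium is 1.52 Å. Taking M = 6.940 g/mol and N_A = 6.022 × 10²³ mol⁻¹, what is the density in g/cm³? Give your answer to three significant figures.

0.533 g/cm³

In a BCC lattice, atoms touch along the body diagonal, so √3·a = 4r, giving a = 3.510 Å = 3.510 × 10^-8 cm.
With Z = 2, ρ = Z·M/(N_A·a³) = 2 × 6.940 / (6.022 × 10²³ × 4.325 × 10^-23) = 0.5329 g/cm³.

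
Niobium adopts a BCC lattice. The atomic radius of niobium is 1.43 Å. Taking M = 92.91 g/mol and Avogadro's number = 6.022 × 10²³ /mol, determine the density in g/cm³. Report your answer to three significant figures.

8.57 g/cm³

In a BCC lattice, atoms touch along the body diagonal, so √3·a = 4r, giving a = 3.302 Å = 3.302 × 10^-8 cm.
With Z = 2, ρ = Z·M/(N_A·a³) = 2 × 92.91 / (6.022 × 10²³ × 3.602 × 10^-23) = 8.567 g/cm³.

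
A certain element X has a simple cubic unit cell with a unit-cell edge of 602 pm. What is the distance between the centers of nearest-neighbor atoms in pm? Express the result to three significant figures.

602 pm

In a simple cubic structure, atoms touch along the cell edge, so a = 2r; the nearest-neighbor distance equals 2r = 1.000·a.
d = 1.000 × 602 = 602 pm.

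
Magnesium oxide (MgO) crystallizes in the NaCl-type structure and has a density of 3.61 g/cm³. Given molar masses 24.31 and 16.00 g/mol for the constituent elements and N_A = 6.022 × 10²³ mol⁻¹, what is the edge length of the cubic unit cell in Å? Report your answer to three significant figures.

4.20 Å

M(MgO) = 40.31 g/mol; Z = 4 formula units per cell.
a³ = Z·M/(N_A·ρ) = 4 × 40.31 / (6.022 × 10²³ × 3.61) = 7.417 × 10^-23 cm³, so a = 4.202 × 10^-8 cm = 4.20 Å.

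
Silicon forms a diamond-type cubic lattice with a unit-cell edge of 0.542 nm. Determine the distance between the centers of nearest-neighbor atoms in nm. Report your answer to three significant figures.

In a diamond cubic structure, nearest neighbors lie along the body diagonal with √3·a = 8r; the nearest-neighbor distance equals 2r = 0.4330·a.
d = 0.4330 × 0.542 = 0.235 nm.

0.235 nm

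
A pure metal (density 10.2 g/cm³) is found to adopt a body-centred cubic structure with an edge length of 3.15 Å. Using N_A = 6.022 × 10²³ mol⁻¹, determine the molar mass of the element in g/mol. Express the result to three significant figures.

96.0 g/mol

A BCC cell has Z = 2 atoms; a = 3.150 × 10^-8 cm.
M = ρ·N_A·a³/Z = 10.2 × 6.022 × 10²³ × 3.126 × 10^-23 / 2 = 96.0 g/mol.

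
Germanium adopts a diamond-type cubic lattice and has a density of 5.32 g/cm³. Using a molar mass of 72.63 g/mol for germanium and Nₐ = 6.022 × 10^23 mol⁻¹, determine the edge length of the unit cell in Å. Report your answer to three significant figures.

With Z = 8 atoms per diamond cubic cell, a³ = Z·M/(N_A·ρ) = 8 × 72.63 / (6.022 × 10²³ × 5.320 g/cm³) = 1.814 × 10^-22 cm³.
a = (1.814 × 10^-22)^(1/3) = 5.660 × 10^-8 cm = 5.66 Å.

5.66 Å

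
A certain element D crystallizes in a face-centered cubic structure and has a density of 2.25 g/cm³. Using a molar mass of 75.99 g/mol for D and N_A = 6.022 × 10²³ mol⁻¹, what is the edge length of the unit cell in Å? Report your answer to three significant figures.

With Z = 4 atoms per FCC cell, a³ = Z·M/(N_A·ρ) = 4 × 75.99 / (6.022 × 10²³ × 2.250 g/cm³) = 2.243 × 10^-22 cm³.
a = (2.243 × 10^-22)^(1/3) = 6.076 × 10^-8 cm = 6.08 Å.

6.08 Å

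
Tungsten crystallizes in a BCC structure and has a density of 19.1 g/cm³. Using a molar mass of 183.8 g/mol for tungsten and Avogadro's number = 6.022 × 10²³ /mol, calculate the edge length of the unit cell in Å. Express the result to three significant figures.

3.17 Å

With Z = 2 atoms per BCC cell, a³ = Z·M/(N_A·ρ) = 2 × 183.8 / (6.022 × 10²³ × 19.10 g/cm³) = 3.196 × 10^-23 cm³.
a = (3.196 × 10^-23)^(1/3) = 3.173 × 10^-8 cm = 3.17 Å.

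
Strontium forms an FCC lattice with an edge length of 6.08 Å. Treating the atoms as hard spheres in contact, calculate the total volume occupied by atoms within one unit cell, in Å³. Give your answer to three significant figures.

In an FCC lattice atoms touch along the face diagonal, so √2·a = 4r, so r = 0.3536a = 2.150 Å.
V_atoms = Z × (4/3)πr³ = 4 × (4/3)π × (2.150)³ = 166 Å³.

166 Å³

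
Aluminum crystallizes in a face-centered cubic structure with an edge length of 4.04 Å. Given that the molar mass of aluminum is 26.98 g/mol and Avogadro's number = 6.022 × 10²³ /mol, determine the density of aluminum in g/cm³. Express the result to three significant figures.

An FCC unit cell contains Z = 4 atoms.
Cell volume: a³ = (4.04 Å)³ = (4.040 × 10^-8 cm)³ = 6.594 × 10^-23 cm³.
ρ = Z·M/(N_A·a³) = 4 × 26.98 / (6.022 × 10²³ × 6.594 × 10^-23) = 2.718 g/cm³.

2.72 g/cm³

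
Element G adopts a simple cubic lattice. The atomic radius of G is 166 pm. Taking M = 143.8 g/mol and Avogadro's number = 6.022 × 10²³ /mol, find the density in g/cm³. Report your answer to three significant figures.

6.53 g/cm³

In a simple cubic lattice, atoms touch along the cell edge, so a = 2r, giving a = 332.0 pm = 3.320 × 10^-8 cm.
With Z = 1, ρ = Z·M/(N_A·a³) = 1 × 143.8 / (6.022 × 10²³ × 3.659 × 10^-23) = 6.525 g/cm³.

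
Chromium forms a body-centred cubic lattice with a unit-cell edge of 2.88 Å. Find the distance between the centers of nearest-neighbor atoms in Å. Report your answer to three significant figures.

2.49 Å

In a BCC structure, atoms touch along the body diagonal, so √3·a = 4r; the nearest-neighbor distance equals 2r = 0.8660·a.
d = 0.8660 × 2.88 = 2.49 Å.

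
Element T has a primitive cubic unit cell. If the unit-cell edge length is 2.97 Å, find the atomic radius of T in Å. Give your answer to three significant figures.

In a simple cubic lattice, atoms touch along the cell edge, so a = 2r.
r = a/2 = 2.97/2 = 1.49 Å.

1.49 Å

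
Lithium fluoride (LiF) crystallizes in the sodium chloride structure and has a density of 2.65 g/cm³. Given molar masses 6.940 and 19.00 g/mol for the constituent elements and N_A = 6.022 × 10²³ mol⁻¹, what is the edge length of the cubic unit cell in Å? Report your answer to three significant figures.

M(LiF) = 25.94 g/mol; Z = 4 formula units per cell.
a³ = Z·M/(N_A·ρ) = 4 × 25.94 / (6.022 × 10²³ × 2.65) = 6.502 × 10^-23 cm³, so a = 4.021 × 10^-8 cm = 4.02 Å.

4.02 Å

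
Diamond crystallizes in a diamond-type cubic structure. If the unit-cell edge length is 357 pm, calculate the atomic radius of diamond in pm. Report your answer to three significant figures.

In a diamond cubic lattice, nearest neighbors lie along the body diagonal with √3·a = 8r.
r = √3·a/8 = 1.7321 × 357 / 8 = 77.3 pm.

77.3 pm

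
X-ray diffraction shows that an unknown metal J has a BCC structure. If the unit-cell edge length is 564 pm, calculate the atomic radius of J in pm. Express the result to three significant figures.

244 pm

In a BCC lattice, atoms touch along the body diagonal, so √3·a = 4r.
r = √3·a/4 = 1.7321 × 564 / 4 = 244 pm.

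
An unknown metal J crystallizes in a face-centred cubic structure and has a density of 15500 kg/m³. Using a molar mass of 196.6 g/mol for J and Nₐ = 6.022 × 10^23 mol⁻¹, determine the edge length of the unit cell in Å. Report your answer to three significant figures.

With Z = 4 atoms per FCC cell, a³ = Z·M/(N_A·ρ) = 4 × 196.6 / (6.022 × 10²³ × 15.50 g/cm³) = 8.425 × 10^-23 cm³.
a = (8.425 × 10^-23)^(1/3) = 4.384 × 10^-8 cm = 4.38 Å.

4.38 Å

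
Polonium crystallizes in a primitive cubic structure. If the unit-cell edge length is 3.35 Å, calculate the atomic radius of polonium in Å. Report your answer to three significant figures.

In a simple cubic lattice, atoms touch along the cell edge, so a = 2r.
r = a/2 = 3.35/2 = 1.68 Å.

1.68 Å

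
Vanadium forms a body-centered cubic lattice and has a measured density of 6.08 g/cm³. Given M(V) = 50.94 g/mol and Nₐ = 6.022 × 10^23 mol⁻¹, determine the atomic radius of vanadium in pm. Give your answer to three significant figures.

For a BCC cell (Z = 2), a³ = Z·M/(N_A·ρ) = 2 × 50.94 / (6.022 × 10²³ × 6.080) = 2.783 × 10^-23 cm³, so a = 3.030 × 10^-8 cm = 303.0 pm.
Atoms touch along the body diagonal, so √3·a = 4r, so r = 0.4330 × a = 131 pm.

131 pm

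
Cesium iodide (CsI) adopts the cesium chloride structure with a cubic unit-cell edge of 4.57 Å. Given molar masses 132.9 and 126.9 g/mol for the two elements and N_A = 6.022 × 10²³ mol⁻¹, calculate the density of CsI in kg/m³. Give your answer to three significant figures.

The cesium chloride structure contains Z = 1 formula unit per cell; M(CsI) = 132.9 + 126.9 = 259.8 g/mol.
a³ = (4.570 × 10^-8 cm)³ = 9.544 × 10^-23 cm³.
ρ = 1 × 259.8 / (6.022 × 10²³ × 9.544 × 10^-23) = 4.520 g/cm³ = 4520 kg/m³.

4520 kg/m³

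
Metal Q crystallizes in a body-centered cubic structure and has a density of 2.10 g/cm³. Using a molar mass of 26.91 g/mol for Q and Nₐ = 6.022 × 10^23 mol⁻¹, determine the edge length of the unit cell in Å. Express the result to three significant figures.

3.49 Å

With Z = 2 atoms per BCC cell, a³ = Z·M/(N_A·ρ) = 2 × 26.91 / (6.022 × 10²³ × 2.100 g/cm³) = 4.256 × 10^-23 cm³.
a = (4.256 × 10^-23)^(1/3) = 3.491 × 10^-8 cm = 3.49 Å.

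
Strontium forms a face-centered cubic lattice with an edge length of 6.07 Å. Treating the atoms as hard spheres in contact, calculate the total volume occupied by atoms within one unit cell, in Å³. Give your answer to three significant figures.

In an FCC lattice atoms touch along the face diagonal, so √2·a = 4r, so r = 0.3536a = 2.146 Å.
V_atoms = Z × (4/3)πr³ = 4 × (4/3)π × (2.146)³ = 166 Å³.

166 Å³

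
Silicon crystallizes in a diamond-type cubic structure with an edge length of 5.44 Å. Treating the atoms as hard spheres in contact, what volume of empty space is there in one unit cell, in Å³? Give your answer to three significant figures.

106 Å³

In a diamond cubic lattice nearest neighbors lie along the body diagonal with √3·a = 8r, so r = 0.2165a = 1.178 Å.
V_cell = a³ = 161.0 Å³; V_atoms = 8 × (4/3)πr³ = 54.75 Å³.
Empty space = 161.0 − 54.75 = 106 Å³.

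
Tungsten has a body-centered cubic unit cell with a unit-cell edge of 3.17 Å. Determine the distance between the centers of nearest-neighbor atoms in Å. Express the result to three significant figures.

2.75 Å

In a BCC structure, atoms touch along the body diagonal, so √3·a = 4r; the nearest-neighbor distance equals 2r = 0.8660·a.
d = 0.8660 × 3.17 = 2.75 Å.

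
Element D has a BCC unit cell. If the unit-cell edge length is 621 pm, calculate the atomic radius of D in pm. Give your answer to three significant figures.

In a BCC lattice, atoms touch along the body diagonal, so √3·a = 4r.
r = √3·a/4 = 1.7321 × 621 / 4 = 269 pm.

269 pm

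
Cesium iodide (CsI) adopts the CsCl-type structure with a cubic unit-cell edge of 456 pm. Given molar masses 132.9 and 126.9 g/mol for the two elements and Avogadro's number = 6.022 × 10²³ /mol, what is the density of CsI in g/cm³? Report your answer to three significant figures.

4.55 g/cm³

The CsCl-type structure contains Z = 1 formula unit per cell; M(CsI) = 132.9 + 126.9 = 259.8 g/mol.
a³ = (4.560 × 10^-8 cm)³ = 9.482 × 10^-23 cm³.
ρ = 1 × 259.8 / (6.022 × 10²³ × 9.482 × 10^-23) = 4.550 g/cm³.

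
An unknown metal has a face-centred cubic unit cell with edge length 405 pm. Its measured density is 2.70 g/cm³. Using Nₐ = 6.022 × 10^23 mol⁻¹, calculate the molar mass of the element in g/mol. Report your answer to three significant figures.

27.0 g/mol

An FCC cell has Z = 4 atoms; a = 4.050 × 10^-8 cm.
M = ρ·N_A·a³/Z = 2.70 × 6.022 × 10²³ × 6.643 × 10^-23 / 4 = 27.0 g/mol.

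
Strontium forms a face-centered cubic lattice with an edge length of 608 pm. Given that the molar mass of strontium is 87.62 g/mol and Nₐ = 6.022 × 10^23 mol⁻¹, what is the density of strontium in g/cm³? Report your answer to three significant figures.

2.59 g/cm³

An FCC unit cell contains Z = 4 atoms.
Cell volume: a³ = (608 pm)³ = (6.080 × 10^-8 cm)³ = 2.248 × 10^-22 cm³.
ρ = Z·M/(N_A·a³) = 4 × 87.62 / (6.022 × 10²³ × 2.248 × 10^-22) = 2.589 g/cm³.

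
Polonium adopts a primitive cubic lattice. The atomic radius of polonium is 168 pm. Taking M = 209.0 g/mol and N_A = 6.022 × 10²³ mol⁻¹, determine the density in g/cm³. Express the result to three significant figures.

In a simple cubic lattice, atoms touch along the cell edge, so a = 2r, giving a = 336.0 pm = 3.360 × 10^-8 cm.
With Z = 1, ρ = Z·M/(N_A·a³) = 1 × 209.0 / (6.022 × 10²³ × 3.793 × 10^-23) = 9.149 g/cm³.

9.15 g/cm³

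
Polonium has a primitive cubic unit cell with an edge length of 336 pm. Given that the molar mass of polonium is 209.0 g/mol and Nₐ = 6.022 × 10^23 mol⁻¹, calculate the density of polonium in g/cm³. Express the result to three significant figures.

A simple cubic unit cell contains Z = 1 atom.
Cell volume: a³ = (336 pm)³ = (3.360 × 10^-8 cm)³ = 3.793 × 10^-23 cm³.
ρ = Z·M/(N_A·a³) = 1 × 209.0 / (6.022 × 10²³ × 3.793 × 10^-23) = 9.149 g/cm³.

9.15 g/cm³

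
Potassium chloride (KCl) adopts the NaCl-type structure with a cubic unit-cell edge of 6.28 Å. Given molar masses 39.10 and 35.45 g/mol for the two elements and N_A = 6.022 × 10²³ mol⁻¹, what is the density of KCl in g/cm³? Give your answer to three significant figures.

The NaCl-type structure contains Z = 4 formula units per cell; M(KCl) = 39.10 + 35.45 = 74.55 g/mol.
a³ = (6.280 × 10^-8 cm)³ = 2.477 × 10^-22 cm³.
ρ = 4 × 74.55 / (6.022 × 10²³ × 2.477 × 10^-22) = 1.999 g/cm³.

2.00 g/cm³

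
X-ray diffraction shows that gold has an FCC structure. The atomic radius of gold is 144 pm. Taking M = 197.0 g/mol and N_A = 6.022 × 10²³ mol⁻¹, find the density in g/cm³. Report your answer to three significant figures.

19.4 g/cm³

In an FCC lattice, atoms touch along the face diagonal, so √2·a = 4r, giving a = 407.3 pm = 4.073 × 10^-8 cm.
With Z = 4, ρ = Z·M/(N_A·a³) = 4 × 197.0 / (6.022 × 10²³ × 6.757 × 10^-23) = 19.37 g/cm³.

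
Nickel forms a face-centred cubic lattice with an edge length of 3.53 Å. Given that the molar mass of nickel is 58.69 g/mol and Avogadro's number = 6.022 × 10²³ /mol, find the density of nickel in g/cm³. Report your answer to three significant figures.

8.86 g/cm³

An FCC unit cell contains Z = 4 atoms.
Cell volume: a³ = (3.53 Å)³ = (3.530 × 10^-8 cm)³ = 4.399 × 10^-23 cm³.
ρ = Z·M/(N_A·a³) = 4 × 58.69 / (6.022 × 10²³ × 4.399 × 10^-23) = 8.863 g/cm³.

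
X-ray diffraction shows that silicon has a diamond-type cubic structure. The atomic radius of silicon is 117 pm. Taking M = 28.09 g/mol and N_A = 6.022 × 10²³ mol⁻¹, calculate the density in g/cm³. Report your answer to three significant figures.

In a diamond cubic lattice, nearest neighbors lie along the body diagonal with √3·a = 8r, giving a = 540.4 pm = 5.404 × 10^-8 cm.
With Z = 8, ρ = Z·M/(N_A·a³) = 8 × 28.09 / (6.022 × 10²³ × 1.578 × 10^-22) = 2.365 g/cm³.

2.36 g/cm³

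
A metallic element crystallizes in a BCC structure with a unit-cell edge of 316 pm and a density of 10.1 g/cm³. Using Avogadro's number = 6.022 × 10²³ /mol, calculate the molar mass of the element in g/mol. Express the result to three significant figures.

96.0 g/mol

A BCC cell has Z = 2 atoms; a = 3.160 × 10^-8 cm.
M = ρ·N_A·a³/Z = 10.1 × 6.022 × 10²³ × 3.155 × 10^-23 / 2 = 96.0 g/mol.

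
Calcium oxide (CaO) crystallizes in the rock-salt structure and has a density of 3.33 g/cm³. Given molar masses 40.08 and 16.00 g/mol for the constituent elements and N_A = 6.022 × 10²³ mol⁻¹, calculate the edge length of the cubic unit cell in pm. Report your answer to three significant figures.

M(CaO) = 56.08 g/mol; Z = 4 formula units per cell.
a³ = Z·M/(N_A·ρ) = 4 × 56.08 / (6.022 × 10²³ × 3.33) = 1.119 × 10^-22 cm³, so a = 4.818 × 10^-8 cm = 482 pm.

482 pm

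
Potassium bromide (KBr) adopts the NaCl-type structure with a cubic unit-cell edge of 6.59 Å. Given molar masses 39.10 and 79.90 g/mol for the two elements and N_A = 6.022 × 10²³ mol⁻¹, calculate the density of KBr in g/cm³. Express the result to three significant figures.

2.76 g/cm³

The NaCl-type structure contains Z = 4 formula units per cell; M(KBr) = 39.10 + 79.90 = 119.0 g/mol.
a³ = (6.590 × 10^-8 cm)³ = 2.862 × 10^-22 cm³.
ρ = 4 × 119.0 / (6.022 × 10²³ × 2.862 × 10^-22) = 2.762 g/cm³.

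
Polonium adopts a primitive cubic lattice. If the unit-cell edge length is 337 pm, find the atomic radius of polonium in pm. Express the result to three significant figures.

169 pm

In a simple cubic lattice, atoms touch along the cell edge, so a = 2r.
r = a/2 = 337/2 = 169 pm.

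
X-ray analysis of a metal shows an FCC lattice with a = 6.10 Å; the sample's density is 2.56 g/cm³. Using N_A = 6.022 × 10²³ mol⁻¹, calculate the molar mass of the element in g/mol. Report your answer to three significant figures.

87.5 g/mol

An FCC cell has Z = 4 atoms; a = 6.100 × 10^-8 cm.
M = ρ·N_A·a³/Z = 2.56 × 6.022 × 10²³ × 2.270 × 10^-22 / 4 = 87.5 g/mol.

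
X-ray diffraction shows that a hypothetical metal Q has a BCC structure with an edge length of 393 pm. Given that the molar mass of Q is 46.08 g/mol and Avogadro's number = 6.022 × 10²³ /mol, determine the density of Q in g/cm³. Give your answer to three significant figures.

A BCC unit cell contains Z = 2 atoms.
Cell volume: a³ = (393 pm)³ = (3.930 × 10^-8 cm)³ = 6.070 × 10^-23 cm³.
ρ = Z·M/(N_A·a³) = 2 × 46.08 / (6.022 × 10²³ × 6.070 × 10^-23) = 2.521 g/cm³.

2.52 g/cm³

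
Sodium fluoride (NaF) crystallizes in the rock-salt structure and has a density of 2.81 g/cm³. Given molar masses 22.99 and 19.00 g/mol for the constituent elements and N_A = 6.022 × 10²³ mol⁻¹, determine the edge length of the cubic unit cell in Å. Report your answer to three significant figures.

4.63 Å

M(NaF) = 41.99 g/mol; Z = 4 formula units per cell.
a³ = Z·M/(N_A·ρ) = 4 × 41.99 / (6.022 × 10²³ × 2.81) = 9.926 × 10^-23 cm³, so a = 4.630 × 10^-8 cm = 4.63 Å.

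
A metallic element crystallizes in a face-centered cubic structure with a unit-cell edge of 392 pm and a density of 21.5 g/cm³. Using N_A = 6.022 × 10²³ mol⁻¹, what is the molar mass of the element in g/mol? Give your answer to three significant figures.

An FCC cell has Z = 4 atoms; a = 3.920 × 10^-8 cm.
M = ρ·N_A·a³/Z = 21.5 × 6.022 × 10²³ × 6.024 × 10^-23 / 4 = 195 g/mol.

195 g/mol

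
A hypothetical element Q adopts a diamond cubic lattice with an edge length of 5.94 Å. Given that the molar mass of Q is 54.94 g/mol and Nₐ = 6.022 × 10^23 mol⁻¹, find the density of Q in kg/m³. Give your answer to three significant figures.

A diamond cubic unit cell contains Z = 8 atoms.
Cell volume: a³ = (5.94 Å)³ = (5.940 × 10^-8 cm)³ = 2.096 × 10^-22 cm³.
ρ = Z·M/(N_A·a³) = 8 × 54.94 / (6.022 × 10²³ × 2.096 × 10^-22) = 3.482 g/cm³ = 3480 kg/m³.

3480 kg/m³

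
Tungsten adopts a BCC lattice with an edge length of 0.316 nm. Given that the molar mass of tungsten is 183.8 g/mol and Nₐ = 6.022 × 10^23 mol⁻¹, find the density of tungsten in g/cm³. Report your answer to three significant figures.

A BCC unit cell contains Z = 2 atoms.
Cell volume: a³ = (0.316 nm)³ = (3.160 × 10^-8 cm)³ = 3.155 × 10^-23 cm³.
ρ = Z·M/(N_A·a³) = 2 × 183.8 / (6.022 × 10²³ × 3.155 × 10^-23) = 19.35 g/cm³.

19.3 g/cm³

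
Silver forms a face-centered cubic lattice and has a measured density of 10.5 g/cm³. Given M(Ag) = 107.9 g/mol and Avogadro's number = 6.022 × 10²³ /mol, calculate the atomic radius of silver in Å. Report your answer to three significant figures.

1.44 Å

For an FCC cell (Z = 4), a³ = Z·M/(N_A·ρ) = 4 × 107.9 / (6.022 × 10²³ × 10.50) = 6.826 × 10^-23 cm³, so a = 4.087 × 10^-8 cm = 4.087 Å.
Atoms touch along the face diagonal, so √2·a = 4r, so r = 0.3536 × a = 1.44 Å.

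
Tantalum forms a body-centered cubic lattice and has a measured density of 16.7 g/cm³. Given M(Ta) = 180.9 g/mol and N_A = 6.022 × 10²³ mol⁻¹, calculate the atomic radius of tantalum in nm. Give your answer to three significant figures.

For a BCC cell (Z = 2), a³ = Z·M/(N_A·ρ) = 2 × 180.9 / (6.022 × 10²³ × 16.70) = 3.598 × 10^-23 cm³, so a = 3.301 × 10^-8 cm = 0.3301 nm.
Atoms touch along the body diagonal, so √3·a = 4r, so r = 0.4330 × a = 0.143 nm.

0.143 nm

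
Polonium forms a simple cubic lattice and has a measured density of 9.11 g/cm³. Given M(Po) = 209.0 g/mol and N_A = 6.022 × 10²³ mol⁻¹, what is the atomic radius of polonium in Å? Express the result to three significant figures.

1.68 Å

For a simple cubic cell (Z = 1), a³ = Z·M/(N_A·ρ) = 1 × 209.0 / (6.022 × 10²³ × 9.110) = 3.810 × 10^-23 cm³, so a = 3.365 × 10^-8 cm = 3.365 Å.
Atoms touch along the cell edge, so a = 2r, so r = 0.5000 × a = 1.68 Å.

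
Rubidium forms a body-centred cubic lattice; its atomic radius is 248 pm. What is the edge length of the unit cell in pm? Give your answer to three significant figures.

In a BCC lattice, atoms touch along the body diagonal, so √3·a = 4r.
a = 4r/√3 = 4 × 248 / 1.7321 = 573 pm.

573 pm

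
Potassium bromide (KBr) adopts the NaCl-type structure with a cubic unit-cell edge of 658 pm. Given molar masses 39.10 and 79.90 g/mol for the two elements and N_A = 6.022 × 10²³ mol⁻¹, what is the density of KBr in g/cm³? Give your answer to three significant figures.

The NaCl-type structure contains Z = 4 formula units per cell; M(KBr) = 39.10 + 79.90 = 119.0 g/mol.
a³ = (6.580 × 10^-8 cm)³ = 2.849 × 10^-22 cm³.
ρ = 4 × 119.0 / (6.022 × 10²³ × 2.849 × 10^-22) = 2.775 g/cm³.

2.77 g/cm³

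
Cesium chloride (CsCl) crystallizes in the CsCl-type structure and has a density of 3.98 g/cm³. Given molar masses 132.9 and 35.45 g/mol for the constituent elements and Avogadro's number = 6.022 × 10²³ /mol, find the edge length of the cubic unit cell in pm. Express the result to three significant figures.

413 pm

M(CsCl) = 168.35 g/mol; Z = 1 formula unit per cell.
a³ = Z·M/(N_A·ρ) = 1 × 168.35 / (6.022 × 10²³ × 3.98) = 7.024 × 10^-23 cm³, so a = 4.126 × 10^-8 cm = 413 pm.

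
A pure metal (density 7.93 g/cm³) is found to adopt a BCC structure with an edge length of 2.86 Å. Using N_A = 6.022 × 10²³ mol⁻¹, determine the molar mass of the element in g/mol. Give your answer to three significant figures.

55.9 g/mol

A BCC cell has Z = 2 atoms; a = 2.860 × 10^-8 cm.
M = ρ·N_A·a³/Z = 7.93 × 6.022 × 10²³ × 2.339 × 10^-23 / 2 = 55.9 g/mol.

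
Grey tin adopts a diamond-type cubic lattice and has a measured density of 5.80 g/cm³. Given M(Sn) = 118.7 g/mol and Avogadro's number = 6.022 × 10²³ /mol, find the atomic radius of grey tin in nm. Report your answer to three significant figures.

0.140 nm

For a diamond cubic cell (Z = 8), a³ = Z·M/(N_A·ρ) = 8 × 118.7 / (6.022 × 10²³ × 5.800) = 2.719 × 10^-22 cm³, so a = 6.478 × 10^-8 cm = 0.6478 nm.
Nearest neighbors lie along the body diagonal with √3·a = 8r, so r = 0.2165 × a = 0.140 nm.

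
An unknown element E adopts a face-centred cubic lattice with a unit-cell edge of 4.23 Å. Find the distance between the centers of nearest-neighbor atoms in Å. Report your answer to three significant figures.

2.99 Å

In an FCC structure, atoms touch along the face diagonal, so √2·a = 4r; the nearest-neighbor distance equals 2r = 0.7071·a.
d = 0.7071 × 4.23 = 2.99 Å.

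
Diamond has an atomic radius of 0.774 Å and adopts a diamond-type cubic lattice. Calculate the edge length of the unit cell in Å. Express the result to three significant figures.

In a diamond cubic lattice, nearest neighbors lie along the body diagonal with √3·a = 8r.
a = 8r/√3 = 8 × 0.774 / 1.7321 = 3.57 Å.

3.57 Å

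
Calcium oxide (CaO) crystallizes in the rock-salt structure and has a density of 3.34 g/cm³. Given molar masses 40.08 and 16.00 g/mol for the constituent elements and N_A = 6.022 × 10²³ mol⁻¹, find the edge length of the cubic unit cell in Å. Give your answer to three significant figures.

M(CaO) = 56.08 g/mol; Z = 4 formula units per cell.
a³ = Z·M/(N_A·ρ) = 4 × 56.08 / (6.022 × 10²³ × 3.34) = 1.115 × 10^-22 cm³, so a = 4.813 × 10^-8 cm = 4.81 Å.

4.81 Å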